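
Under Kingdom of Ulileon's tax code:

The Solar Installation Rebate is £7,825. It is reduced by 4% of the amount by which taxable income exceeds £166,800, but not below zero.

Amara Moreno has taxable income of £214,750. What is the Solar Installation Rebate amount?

Solar Installation Rebate: 4% of the £47,950 excess over £166,800 is £1,918; credit = £7,825 − £1,918 = £5,907.

£5,907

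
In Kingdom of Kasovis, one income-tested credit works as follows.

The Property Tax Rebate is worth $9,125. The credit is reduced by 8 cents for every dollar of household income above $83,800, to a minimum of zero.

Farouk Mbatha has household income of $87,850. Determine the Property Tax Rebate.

Property Tax Rebate: 8% of the $4,050 excess over $83,800 is $324; credit = $9,125 − $324 = $8,801.

$8,801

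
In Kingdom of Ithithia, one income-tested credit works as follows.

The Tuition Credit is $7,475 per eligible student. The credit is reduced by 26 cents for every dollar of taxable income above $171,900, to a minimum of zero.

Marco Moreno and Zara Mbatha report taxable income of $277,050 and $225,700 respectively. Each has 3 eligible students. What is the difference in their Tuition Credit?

Marco ($277,050): Tuition Credit: base = 3 × $7,475 = $22,425. 26% of the $105,150 excess over $171,900 is $27,339 ≥ base, so the credit is $0.
Zara ($225,700): Tuition Credit: base = 3 × $7,475 = $22,425. 26% of the $53,800 excess over $171,900 is $13,988; credit = $22,425 − $13,988 = $8,437.
Difference: |$0 − $8,437| = $8,437.

$8,437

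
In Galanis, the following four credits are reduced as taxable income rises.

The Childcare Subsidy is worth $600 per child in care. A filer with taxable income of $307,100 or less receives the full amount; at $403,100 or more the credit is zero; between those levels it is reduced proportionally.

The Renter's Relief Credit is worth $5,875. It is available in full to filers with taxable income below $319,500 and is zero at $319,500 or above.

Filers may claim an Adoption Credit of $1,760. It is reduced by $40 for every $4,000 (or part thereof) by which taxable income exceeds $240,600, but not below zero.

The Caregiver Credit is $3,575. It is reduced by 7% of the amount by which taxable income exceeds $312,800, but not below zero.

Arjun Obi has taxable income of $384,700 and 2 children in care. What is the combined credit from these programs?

Childcare Subsidy: base = 2 × $600 = $1,200. $384,700 is $77,600 into a $96,000 phase-out range, leaving 18,400/96,000 of the credit: $1,200 × 18,400/96,000 = $230.
Renter's Relief Credit: $384,700 meets or exceeds the $319,500 cutoff, so the credit is $0.
Adoption Credit: income exceeds $240,600 by $144,100, which is 37 full-or-partial $4,000 increments; reduction = 37 × $40 = $1,480, leaving $280.
Caregiver Credit: 7% of the $71,900 excess over $312,800 is $5,033 ≥ base, so the credit is $0.
Total: $230 + $0 + $280 + $0 = $510.

$510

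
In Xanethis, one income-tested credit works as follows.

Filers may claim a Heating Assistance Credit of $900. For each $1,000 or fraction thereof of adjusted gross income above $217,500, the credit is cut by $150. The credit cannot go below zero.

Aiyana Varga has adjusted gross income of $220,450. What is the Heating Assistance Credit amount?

$450

Heating Assistance Credit: income exceeds $217,500 by $2,950, which is 3 full-or-partial $1,000 increments; reduction = 3 × $150 = $450, leaving $450.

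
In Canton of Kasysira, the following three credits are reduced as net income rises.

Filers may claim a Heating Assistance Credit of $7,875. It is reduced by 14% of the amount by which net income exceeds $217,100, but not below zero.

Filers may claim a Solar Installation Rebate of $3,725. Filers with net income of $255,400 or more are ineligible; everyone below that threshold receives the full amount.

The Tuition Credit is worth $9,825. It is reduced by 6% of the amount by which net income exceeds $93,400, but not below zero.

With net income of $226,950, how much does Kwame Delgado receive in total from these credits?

Heating Assistance Credit: 14% of the $9,850 excess over $217,100 is $1,379; credit = $7,875 − $1,379 = $6,496.
Solar Installation Rebate: $226,950 is below the $255,400 cutoff, so the full $3,725 applies.
Tuition Credit: 6% of the $133,550 excess over $93,400 is $8,013; credit = $9,825 − $8,013 = $1,812.
Total: $6,496 + $3,725 + $1,812 = $12,033.

$12,033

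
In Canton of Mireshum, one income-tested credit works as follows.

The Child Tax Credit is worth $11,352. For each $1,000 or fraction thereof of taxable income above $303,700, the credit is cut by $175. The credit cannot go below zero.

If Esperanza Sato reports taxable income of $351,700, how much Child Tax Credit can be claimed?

$2,952

Child Tax Credit: income exceeds $303,700 by $48,000, which is 48 full-or-partial $1,000 increments; reduction = 48 × $175 = $8,400, leaving $2,952.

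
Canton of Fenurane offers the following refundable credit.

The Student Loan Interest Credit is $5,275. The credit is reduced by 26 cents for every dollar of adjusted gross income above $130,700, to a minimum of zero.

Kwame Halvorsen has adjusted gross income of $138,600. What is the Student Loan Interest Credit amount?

$3,221

Student Loan Interest Credit: 26% of the $7,900 excess over $130,700 is $2,054; credit = $5,275 − $2,054 = $3,221.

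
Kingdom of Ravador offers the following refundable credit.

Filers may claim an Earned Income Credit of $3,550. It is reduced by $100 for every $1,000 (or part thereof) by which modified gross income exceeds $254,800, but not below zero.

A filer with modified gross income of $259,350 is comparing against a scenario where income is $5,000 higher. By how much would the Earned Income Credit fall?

At $259,350 — income exceeds $254,800 by $4,550, which is 5 full-or-partial $1,000 increments; reduction = 5 × $100 = $500, leaving $3,050.
At $264,350 — income exceeds $254,800 by $9,550, which is 10 full-or-partial $1,000 increments; reduction = 10 × $100 = $1,000, leaving $2,550.
Lost: $3,050 − $2,550 = $500.

$500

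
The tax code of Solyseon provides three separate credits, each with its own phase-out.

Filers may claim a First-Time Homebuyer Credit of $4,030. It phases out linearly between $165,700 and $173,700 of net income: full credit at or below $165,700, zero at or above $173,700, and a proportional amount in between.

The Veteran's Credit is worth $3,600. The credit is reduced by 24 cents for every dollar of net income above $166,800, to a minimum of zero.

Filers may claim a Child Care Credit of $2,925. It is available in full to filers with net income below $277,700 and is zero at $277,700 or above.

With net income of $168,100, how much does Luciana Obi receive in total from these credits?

First-Time Homebuyer Credit: $168,100 is $2,400 into a $8,000 phase-out range, leaving 5,600/8,000 of the credit: $4,030 × 5,600/8,000 = $2,821.
Veteran's Credit: 24% of the $1,300 excess over $166,800 is $312; credit = $3,600 − $312 = $3,288.
Child Care Credit: $168,100 is below the $277,700 cutoff, so the full $2,925 applies.
Total: $2,821 + $3,288 + $2,925 = $9,034.

$9,034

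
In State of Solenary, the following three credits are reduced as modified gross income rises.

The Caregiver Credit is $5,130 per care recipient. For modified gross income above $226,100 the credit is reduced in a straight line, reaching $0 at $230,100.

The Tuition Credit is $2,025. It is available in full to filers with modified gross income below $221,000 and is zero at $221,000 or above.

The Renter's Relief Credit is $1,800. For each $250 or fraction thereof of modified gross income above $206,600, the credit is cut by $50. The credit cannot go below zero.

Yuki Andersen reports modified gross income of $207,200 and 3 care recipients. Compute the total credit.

$19,065

Caregiver Credit: base = 3 × $5,130 = $15,390. $207,200 is at or below the $226,100 threshold, so the full $15,390 applies.
Tuition Credit: $207,200 is below the $221,000 cutoff, so the full $2,025 applies.
Renter's Relief Credit: income exceeds $206,600 by $600, which is 3 full-or-partial $250 increments; reduction = 3 × $50 = $150, leaving $1,650.
Total: $15,390 + $2,025 + $1,650 = $19,065.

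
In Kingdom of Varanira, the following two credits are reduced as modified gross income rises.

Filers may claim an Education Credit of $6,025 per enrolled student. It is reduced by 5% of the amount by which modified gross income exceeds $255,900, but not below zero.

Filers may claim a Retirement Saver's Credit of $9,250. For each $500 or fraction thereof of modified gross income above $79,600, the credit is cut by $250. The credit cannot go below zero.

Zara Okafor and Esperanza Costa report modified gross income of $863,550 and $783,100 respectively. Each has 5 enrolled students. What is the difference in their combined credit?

Zara ($863,550): Education Credit: base = 5 × $6,025 = $30,125. 5% of the $607,650 excess over $255,900 is $30,382.50 ≥ base, so the credit is $0. Retirement Saver's Credit: income exceeds $79,600 by $783,950 → 1568 increments × $250 = $392,000 ≥ base, so the credit is $0. total $0 + $0 = $0
Esperanza ($783,100): Education Credit: base = 5 × $6,025 = $30,125. 5% of the $527,200 excess over $255,900 is $26,360; credit = $30,125 − $26,360 = $3,765. Retirement Saver's Credit: income exceeds $79,600 by $703,500 → 1407 increments × $250 = $351,750 ≥ base, so the credit is $0. total $3,765 + $0 = $3,765
Difference: |$0 − $3,765| = $3,765.

$3,765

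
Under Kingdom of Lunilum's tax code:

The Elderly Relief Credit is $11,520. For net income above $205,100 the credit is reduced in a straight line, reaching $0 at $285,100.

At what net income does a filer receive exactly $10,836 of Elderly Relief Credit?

$209,850

$10,836 is 10,836/11,520 of the full $11,520, so 684/11,520 of the $80,000 range has been used: income = $205,100 + $80,000 × 684/11,520 = $209,850.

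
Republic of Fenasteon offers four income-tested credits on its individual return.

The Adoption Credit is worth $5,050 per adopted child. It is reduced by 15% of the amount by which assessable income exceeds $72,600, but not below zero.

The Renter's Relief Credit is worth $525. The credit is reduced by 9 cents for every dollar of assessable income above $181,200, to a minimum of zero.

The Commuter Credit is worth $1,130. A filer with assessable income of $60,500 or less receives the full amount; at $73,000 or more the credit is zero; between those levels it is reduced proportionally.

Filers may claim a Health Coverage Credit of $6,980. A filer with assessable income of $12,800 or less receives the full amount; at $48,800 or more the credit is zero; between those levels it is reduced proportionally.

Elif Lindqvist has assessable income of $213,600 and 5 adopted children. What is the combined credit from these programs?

Adoption Credit: base = 5 × $5,050 = $25,250. 15% of the $141,000 excess over $72,600 is $21,150; credit = $25,250 − $21,150 = $4,100.
Renter's Relief Credit: 9% of the $32,400 excess over $181,200 is $2,916 ≥ base, so the credit is $0.
Commuter Credit: $213,600 is at or above $73,000, so the credit is $0.
Health Coverage Credit: $213,600 is at or above $48,800, so the credit is $0.
Total: $4,100 + $0 + $0 + $0 = $4,100.

$4,100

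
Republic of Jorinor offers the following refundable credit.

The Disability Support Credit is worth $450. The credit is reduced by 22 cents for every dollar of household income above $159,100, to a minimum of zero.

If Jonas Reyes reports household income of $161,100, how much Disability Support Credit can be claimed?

$10

Disability Support Credit: 22% of the $2,000 excess over $159,100 is $440; credit = $450 − $440 = $10.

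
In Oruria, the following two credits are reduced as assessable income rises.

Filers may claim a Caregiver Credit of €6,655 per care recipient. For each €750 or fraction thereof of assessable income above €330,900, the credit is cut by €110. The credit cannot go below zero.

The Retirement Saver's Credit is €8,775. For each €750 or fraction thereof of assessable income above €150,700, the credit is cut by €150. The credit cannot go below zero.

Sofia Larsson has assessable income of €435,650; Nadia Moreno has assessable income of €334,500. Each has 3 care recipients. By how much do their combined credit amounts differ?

€14,850

Sofia (€435,650): Caregiver Credit: base = 3 × €6,655 = €19,965. income exceeds €330,900 by €104,750, which is 140 full-or-partial €750 increments; reduction = 140 × €110 = €15,400, leaving €4,565. Retirement Saver's Credit: income exceeds €150,700 by €284,950 → 380 increments × €150 = €57,000 ≥ base, so the credit is €0. total €4,565 + €0 = €4,565
Nadia (€334,500): Caregiver Credit: base = 3 × €6,655 = €19,965. income exceeds €330,900 by €3,600, which is 5 full-or-partial €750 increments; reduction = 5 × €110 = €550, leaving €19,415. Retirement Saver's Credit: income exceeds €150,700 by €183,800 → 246 increments × €150 = €36,900 ≥ base, so the credit is €0. total €19,415 + €0 = €19,415
Difference: |€4,565 − €19,415| = €14,850.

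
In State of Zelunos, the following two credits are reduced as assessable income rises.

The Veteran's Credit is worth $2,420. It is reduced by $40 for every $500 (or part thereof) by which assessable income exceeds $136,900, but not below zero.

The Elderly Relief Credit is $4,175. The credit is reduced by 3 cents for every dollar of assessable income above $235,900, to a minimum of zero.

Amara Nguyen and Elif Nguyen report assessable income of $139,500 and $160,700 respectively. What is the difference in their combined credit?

Amara ($139,500): Veteran's Credit: income exceeds $136,900 by $2,600, which is 6 full-or-partial $500 increments; reduction = 6 × $40 = $240, leaving $2,180. Elderly Relief Credit: $139,500 is at or below the $235,900 threshold, so the full $4,175 applies. total $2,180 + $4,175 = $6,355
Elif ($160,700): Veteran's Credit: income exceeds $136,900 by $23,800, which is 48 full-or-partial $500 increments; reduction = 48 × $40 = $1,920, leaving $500. Elderly Relief Credit: $160,700 is at or below the $235,900 threshold, so the full $4,175 applies. total $500 + $4,175 = $4,675
Difference: |$6,355 − $4,675| = $1,680.

$1,680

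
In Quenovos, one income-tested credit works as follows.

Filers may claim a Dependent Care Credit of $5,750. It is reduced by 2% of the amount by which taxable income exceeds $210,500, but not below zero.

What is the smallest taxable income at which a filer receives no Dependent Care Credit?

The credit falls by 2% of each dollar above $210,500, so it reaches zero when the excess is $5,750 / 2% = $287,500: income = $210,500 + $287,500 = $498,000.

$498,000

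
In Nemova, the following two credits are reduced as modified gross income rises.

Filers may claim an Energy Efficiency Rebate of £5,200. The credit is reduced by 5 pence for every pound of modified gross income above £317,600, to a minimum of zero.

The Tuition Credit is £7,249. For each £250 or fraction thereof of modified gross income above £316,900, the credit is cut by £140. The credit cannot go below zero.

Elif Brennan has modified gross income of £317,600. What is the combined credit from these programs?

Energy Efficiency Rebate: £317,600 is at or below the £317,600 threshold, so the full £5,200 applies.
Tuition Credit: income exceeds £316,900 by £700, which is 3 full-or-partial £250 increments; reduction = 3 × £140 = £420, leaving £6,829.
Total: £5,200 + £6,829 = £12,029.

£12,029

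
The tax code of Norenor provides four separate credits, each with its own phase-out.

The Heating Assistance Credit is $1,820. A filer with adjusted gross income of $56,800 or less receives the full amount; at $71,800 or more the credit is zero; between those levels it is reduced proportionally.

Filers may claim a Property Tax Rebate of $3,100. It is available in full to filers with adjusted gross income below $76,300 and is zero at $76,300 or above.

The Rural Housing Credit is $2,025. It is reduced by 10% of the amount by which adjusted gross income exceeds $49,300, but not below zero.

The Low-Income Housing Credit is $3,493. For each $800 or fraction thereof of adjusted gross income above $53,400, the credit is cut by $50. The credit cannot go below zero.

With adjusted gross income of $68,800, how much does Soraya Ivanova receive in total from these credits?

$6,032

Heating Assistance Credit: $68,800 is $12,000 into a $15,000 phase-out range, leaving 3,000/15,000 of the credit: $1,820 × 3,000/15,000 = $364.
Property Tax Rebate: $68,800 is below the $76,300 cutoff, so the full $3,100 applies.
Rural Housing Credit: 10% of the $19,500 excess over $49,300 is $1,950; credit = $2,025 − $1,950 = $75.
Low-Income Housing Credit: income exceeds $53,400 by $15,400, which is 20 full-or-partial $800 increments; reduction = 20 × $50 = $1,000, leaving $2,493.
Total: $364 + $3,100 + $75 + $2,493 = $6,032.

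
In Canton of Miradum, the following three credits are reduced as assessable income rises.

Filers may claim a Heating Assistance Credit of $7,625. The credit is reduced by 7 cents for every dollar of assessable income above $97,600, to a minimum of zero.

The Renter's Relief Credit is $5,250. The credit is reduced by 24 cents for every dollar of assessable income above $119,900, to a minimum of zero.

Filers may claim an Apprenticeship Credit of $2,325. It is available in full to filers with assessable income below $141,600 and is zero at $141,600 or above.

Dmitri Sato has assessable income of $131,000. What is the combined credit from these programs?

Heating Assistance Credit: 7% of the $33,400 excess over $97,600 is $2,338; credit = $7,625 − $2,338 = $5,287.
Renter's Relief Credit: 24% of the $11,100 excess over $119,900 is $2,664; credit = $5,250 − $2,664 = $2,586.
Apprenticeship Credit: $131,000 is below the $141,600 cutoff, so the full $2,325 applies.
Total: $5,287 + $2,586 + $2,325 = $10,198.

$10,198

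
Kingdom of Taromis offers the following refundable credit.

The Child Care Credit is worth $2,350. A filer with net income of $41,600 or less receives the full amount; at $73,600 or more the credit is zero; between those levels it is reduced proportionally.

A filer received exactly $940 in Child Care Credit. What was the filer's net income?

$60,800

$940 is 940/2,350 of the full $2,350, so 1,410/2,350 of the $32,000 range has been used: income = $41,600 + $32,000 × 1,410/2,350 = $60,800.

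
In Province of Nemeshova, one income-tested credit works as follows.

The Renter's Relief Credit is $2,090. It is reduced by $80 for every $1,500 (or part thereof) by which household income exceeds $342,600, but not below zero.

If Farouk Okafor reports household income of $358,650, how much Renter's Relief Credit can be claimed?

$1,210

Renter's Relief Credit: income exceeds $342,600 by $16,050, which is 11 full-or-partial $1,500 increments; reduction = 11 × $80 = $880, leaving $1,210.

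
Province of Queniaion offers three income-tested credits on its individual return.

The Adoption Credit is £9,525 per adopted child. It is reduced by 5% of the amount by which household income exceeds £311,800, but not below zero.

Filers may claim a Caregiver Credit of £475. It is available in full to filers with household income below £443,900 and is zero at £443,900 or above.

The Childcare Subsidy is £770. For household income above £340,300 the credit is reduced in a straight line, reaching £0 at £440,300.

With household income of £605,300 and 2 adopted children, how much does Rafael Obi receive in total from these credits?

Adoption Credit: base = 2 × £9,525 = £19,050. 5% of the £293,500 excess over £311,800 is £14,675; credit = £19,050 − £14,675 = £4,375.
Caregiver Credit: £605,300 meets or exceeds the £443,900 cutoff, so the credit is £0.
Childcare Subsidy: £605,300 is at or above £440,300, so the credit is £0.
Total: £4,375 + £0 + £0 = £4,375.

£4,375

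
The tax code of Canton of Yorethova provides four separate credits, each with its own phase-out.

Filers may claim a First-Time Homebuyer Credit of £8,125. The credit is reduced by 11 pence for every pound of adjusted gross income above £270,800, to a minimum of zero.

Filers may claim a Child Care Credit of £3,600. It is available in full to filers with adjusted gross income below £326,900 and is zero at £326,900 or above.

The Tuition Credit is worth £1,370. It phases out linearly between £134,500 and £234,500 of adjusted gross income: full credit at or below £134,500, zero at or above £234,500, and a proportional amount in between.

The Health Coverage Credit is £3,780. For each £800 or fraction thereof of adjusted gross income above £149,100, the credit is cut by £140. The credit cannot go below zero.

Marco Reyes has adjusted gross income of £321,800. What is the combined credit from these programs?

£6,115

First-Time Homebuyer Credit: 11% of the £51,000 excess over £270,800 is £5,610; credit = £8,125 − £5,610 = £2,515.
Child Care Credit: £321,800 is below the £326,900 cutoff, so the full £3,600 applies.
Tuition Credit: £321,800 is at or above £234,500, so the credit is £0.
Health Coverage Credit: income exceeds £149,100 by £172,700 → 216 increments × £140 = £30,240 ≥ base, so the credit is £0.
Total: £2,515 + £3,600 + £0 + £0 = £6,115.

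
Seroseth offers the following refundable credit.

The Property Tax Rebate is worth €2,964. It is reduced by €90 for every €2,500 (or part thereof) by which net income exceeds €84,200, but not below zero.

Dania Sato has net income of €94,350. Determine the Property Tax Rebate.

€2,514

Property Tax Rebate: income exceeds €84,200 by €10,150, which is 5 full-or-partial €2,500 increments; reduction = 5 × €90 = €450, leaving €2,514.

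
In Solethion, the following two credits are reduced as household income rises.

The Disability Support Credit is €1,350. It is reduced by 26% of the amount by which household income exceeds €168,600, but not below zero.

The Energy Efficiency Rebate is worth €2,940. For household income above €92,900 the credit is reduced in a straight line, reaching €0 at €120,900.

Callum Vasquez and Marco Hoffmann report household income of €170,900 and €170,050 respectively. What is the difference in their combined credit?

€221

Callum (€170,900): Disability Support Credit: 26% of the €2,300 excess over €168,600 is €598; credit = €1,350 − €598 = €752. Energy Efficiency Rebate: €170,900 is at or above €120,900, so the credit is €0. total €752 + €0 = €752
Marco (€170,050): Disability Support Credit: 26% of the €1,450 excess over €168,600 is €377; credit = €1,350 − €377 = €973. Energy Efficiency Rebate: €170,050 is at or above €120,900, so the credit is €0. total €973 + €0 = €973
Difference: |€752 − €973| = €221.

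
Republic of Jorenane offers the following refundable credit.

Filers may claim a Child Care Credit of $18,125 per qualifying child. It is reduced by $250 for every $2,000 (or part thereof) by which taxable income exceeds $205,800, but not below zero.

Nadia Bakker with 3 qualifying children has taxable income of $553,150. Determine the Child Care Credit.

Child Care Credit: base = 3 × $18,125 = $54,375. income exceeds $205,800 by $347,350, which is 174 full-or-partial $2,000 increments; reduction = 174 × $250 = $43,500, leaving $10,875.

$10,875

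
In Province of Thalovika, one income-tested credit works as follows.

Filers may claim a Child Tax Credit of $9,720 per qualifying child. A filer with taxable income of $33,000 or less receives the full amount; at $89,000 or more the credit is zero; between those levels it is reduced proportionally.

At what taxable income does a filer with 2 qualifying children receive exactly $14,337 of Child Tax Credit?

Full credit = 2 × $9,720 = $19,440.
$14,337 is 14,337/19,440 of the full $19,440, so 5,103/19,440 of the $56,000 range has been used: income = $33,000 + $56,000 × 5,103/19,440 = $47,700.

$47,700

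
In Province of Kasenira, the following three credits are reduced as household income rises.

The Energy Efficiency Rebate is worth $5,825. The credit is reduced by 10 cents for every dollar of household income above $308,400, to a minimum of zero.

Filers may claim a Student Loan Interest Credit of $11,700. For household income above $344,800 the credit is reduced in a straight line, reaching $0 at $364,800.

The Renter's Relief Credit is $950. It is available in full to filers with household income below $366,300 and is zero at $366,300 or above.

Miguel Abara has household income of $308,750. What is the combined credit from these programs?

Energy Efficiency Rebate: 10% of the $350 excess over $308,400 is $35; credit = $5,825 − $35 = $5,790.
Student Loan Interest Credit: $308,750 is at or below the $344,800 threshold, so the full $11,700 applies.
Renter's Relief Credit: $308,750 is below the $366,300 cutoff, so the full $950 applies.
Total: $5,790 + $11,700 + $950 = $18,440.

$18,440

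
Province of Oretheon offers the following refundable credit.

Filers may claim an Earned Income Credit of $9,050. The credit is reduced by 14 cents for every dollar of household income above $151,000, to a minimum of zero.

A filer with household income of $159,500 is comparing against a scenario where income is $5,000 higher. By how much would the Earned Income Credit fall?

At $159,500 — 14% of the $8,500 excess over $151,000 is $1,190; credit = $9,050 − $1,190 = $7,860.
At $164,500 — 14% of the $13,500 excess over $151,000 is $1,890; credit = $9,050 − $1,890 = $7,160.
Lost: $7,860 − $7,160 = $700.

$700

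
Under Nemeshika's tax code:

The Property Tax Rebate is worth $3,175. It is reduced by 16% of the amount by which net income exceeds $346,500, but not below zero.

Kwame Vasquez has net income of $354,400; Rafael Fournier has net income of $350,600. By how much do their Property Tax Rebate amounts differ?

Kwame ($354,400): Property Tax Rebate: 16% of the $7,900 excess over $346,500 is $1,264; credit = $3,175 − $1,264 = $1,911.
Rafael ($350,600): Property Tax Rebate: 16% of the $4,100 excess over $346,500 is $656; credit = $3,175 − $656 = $2,519.
Difference: |$1,911 − $2,519| = $608.

$608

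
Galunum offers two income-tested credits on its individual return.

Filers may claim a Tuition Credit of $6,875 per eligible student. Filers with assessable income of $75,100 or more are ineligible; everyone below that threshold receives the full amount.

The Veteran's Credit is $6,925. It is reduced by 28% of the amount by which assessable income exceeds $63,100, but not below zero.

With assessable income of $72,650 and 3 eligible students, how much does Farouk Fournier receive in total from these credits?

Tuition Credit: base = 3 × $6,875 = $20,625. $72,650 is below the $75,100 cutoff, so the full $20,625 applies.
Veteran's Credit: 28% of the $9,550 excess over $63,100 is $2,674; credit = $6,925 − $2,674 = $4,251.
Total: $20,625 + $4,251 = $24,876.

$24,876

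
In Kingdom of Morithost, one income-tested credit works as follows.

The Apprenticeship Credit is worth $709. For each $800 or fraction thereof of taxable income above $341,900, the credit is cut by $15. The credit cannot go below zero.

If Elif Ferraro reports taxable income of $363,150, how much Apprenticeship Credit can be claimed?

Apprenticeship Credit: income exceeds $341,900 by $21,250, which is 27 full-or-partial $800 increments; reduction = 27 × $15 = $405, leaving $304.

$304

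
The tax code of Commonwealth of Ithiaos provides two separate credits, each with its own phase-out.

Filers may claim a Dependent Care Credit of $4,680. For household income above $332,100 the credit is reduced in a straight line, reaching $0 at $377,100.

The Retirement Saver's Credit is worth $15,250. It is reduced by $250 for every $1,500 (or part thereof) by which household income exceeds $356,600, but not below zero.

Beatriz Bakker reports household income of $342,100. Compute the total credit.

Dependent Care Credit: $342,100 is $10,000 into a $45,000 phase-out range, leaving 35,000/45,000 of the credit: $4,680 × 35,000/45,000 = $3,640.
Retirement Saver's Credit: $342,100 is at or below the $356,600 threshold, so the full $15,250 applies.
Total: $3,640 + $15,250 = $18,890.

$18,890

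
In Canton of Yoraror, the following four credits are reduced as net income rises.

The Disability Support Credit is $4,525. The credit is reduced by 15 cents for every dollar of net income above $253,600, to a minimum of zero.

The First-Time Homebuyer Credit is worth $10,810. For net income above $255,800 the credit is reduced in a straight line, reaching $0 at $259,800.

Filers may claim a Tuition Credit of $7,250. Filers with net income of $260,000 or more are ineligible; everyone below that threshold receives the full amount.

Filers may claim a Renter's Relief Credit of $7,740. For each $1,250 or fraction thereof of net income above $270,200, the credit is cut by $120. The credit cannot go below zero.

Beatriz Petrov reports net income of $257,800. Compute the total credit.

Disability Support Credit: 15% of the $4,200 excess over $253,600 is $630; credit = $4,525 − $630 = $3,895.
First-Time Homebuyer Credit: $257,800 is $2,000 into a $4,000 phase-out range, leaving 2,000/4,000 of the credit: $10,810 × 2,000/4,000 = $5,405.
Tuition Credit: $257,800 is below the $260,000 cutoff, so the full $7,250 applies.
Renter's Relief Credit: $257,800 is at or below the $270,200 threshold, so the full $7,740 applies.
Total: $3,895 + $5,405 + $7,250 + $7,740 = $24,290.

$24,290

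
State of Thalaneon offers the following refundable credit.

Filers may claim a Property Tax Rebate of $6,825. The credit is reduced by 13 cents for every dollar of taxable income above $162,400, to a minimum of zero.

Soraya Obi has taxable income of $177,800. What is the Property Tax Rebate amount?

Property Tax Rebate: 13% of the $15,400 excess over $162,400 is $2,002; credit = $6,825 − $2,002 = $4,823.

$4,823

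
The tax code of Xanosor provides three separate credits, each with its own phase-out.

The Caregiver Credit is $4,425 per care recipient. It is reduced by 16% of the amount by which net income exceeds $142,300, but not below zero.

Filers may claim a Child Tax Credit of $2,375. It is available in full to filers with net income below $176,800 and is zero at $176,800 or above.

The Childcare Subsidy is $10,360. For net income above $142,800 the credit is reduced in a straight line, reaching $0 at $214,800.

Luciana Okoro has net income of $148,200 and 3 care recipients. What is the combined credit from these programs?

Caregiver Credit: base = 3 × $4,425 = $13,275. 16% of the $5,900 excess over $142,300 is $944; credit = $13,275 − $944 = $12,331.
Child Tax Credit: $148,200 is below the $176,800 cutoff, so the full $2,375 applies.
Childcare Subsidy: $148,200 is $5,400 into a $72,000 phase-out range, leaving 66,600/72,000 of the credit: $10,360 × 66,600/72,000 = $9,583.
Total: $12,331 + $2,375 + $9,583 = $24,289.

$24,289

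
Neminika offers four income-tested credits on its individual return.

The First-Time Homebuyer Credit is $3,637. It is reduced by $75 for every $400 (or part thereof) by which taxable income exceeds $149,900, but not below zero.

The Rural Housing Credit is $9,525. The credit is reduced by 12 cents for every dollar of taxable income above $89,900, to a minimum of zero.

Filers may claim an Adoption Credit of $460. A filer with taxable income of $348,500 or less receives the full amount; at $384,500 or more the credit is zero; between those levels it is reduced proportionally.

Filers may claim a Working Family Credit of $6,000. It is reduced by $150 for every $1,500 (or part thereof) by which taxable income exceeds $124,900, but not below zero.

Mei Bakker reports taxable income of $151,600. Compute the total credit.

First-Time Homebuyer Credit: income exceeds $149,900 by $1,700, which is 5 full-or-partial $400 increments; reduction = 5 × $75 = $375, leaving $3,262.
Rural Housing Credit: 12% of the $61,700 excess over $89,900 is $7,404; credit = $9,525 − $7,404 = $2,121.
Adoption Credit: $151,600 is at or below the $348,500 threshold, so the full $460 applies.
Working Family Credit: income exceeds $124,900 by $26,700, which is 18 full-or-partial $1,500 increments; reduction = 18 × $150 = $2,700, leaving $3,300.
Total: $3,262 + $2,121 + $460 + $3,300 = $9,143.

$9,143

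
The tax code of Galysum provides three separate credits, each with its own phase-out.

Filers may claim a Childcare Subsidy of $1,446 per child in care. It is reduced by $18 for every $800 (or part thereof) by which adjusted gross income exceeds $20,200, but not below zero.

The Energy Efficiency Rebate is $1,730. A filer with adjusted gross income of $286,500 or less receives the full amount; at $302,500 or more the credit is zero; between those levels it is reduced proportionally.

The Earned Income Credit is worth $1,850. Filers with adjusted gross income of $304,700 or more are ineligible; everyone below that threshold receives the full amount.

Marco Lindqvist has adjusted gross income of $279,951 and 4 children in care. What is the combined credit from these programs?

Childcare Subsidy: base = 4 × $1,446 = $5,784. income exceeds $20,200 by $259,751 → 325 increments × $18 = $5,850 ≥ base, so the credit is $0.
Energy Efficiency Rebate: $279,951 is at or below the $286,500 threshold, so the full $1,730 applies.
Earned Income Credit: $279,951 is below the $304,700 cutoff, so the full $1,850 applies.
Total: $0 + $1,730 + $1,850 = $3,580.

$3,580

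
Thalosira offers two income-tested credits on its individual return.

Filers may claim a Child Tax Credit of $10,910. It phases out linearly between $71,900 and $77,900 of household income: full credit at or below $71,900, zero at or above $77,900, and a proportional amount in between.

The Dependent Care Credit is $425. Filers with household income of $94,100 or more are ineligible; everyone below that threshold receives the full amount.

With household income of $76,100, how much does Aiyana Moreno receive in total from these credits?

$3,698

Child Tax Credit: $76,100 is $4,200 into a $6,000 phase-out range, leaving 1,800/6,000 of the credit: $10,910 × 1,800/6,000 = $3,273.
Dependent Care Credit: $76,100 is below the $94,100 cutoff, so the full $425 applies.
Total: $3,273 + $425 = $3,698.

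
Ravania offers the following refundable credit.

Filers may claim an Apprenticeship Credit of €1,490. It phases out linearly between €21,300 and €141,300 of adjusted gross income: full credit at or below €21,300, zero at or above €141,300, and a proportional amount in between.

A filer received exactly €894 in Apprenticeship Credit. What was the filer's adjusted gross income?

€894 is 894/1,490 of the full €1,490, so 596/1,490 of the €120,000 range has been used: income = €21,300 + €120,000 × 596/1,490 = €69,300.

€69,300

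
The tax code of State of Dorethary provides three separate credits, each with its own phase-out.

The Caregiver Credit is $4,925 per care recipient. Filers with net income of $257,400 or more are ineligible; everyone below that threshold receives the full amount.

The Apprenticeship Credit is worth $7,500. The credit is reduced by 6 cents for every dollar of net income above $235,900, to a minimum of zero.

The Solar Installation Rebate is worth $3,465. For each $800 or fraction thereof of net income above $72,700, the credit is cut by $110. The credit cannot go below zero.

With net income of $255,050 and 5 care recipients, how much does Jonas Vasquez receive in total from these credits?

Caregiver Credit: base = 5 × $4,925 = $24,625. $255,050 is below the $257,400 cutoff, so the full $24,625 applies.
Apprenticeship Credit: 6% of the $19,150 excess over $235,900 is $1,149; credit = $7,500 − $1,149 = $6,351.
Solar Installation Rebate: income exceeds $72,700 by $182,350 → 228 increments × $110 = $25,080 ≥ base, so the credit is $0.
Total: $24,625 + $6,351 + $0 = $30,976.

$30,976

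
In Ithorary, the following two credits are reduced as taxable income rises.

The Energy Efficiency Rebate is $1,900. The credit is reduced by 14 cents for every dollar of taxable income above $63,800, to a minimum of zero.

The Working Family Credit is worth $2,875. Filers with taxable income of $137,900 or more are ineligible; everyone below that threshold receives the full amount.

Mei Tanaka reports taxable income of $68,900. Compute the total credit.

$4,061

Energy Efficiency Rebate: 14% of the $5,100 excess over $63,800 is $714; credit = $1,900 − $714 = $1,186.
Working Family Credit: $68,900 is below the $137,900 cutoff, so the full $2,875 applies.
Total: $1,186 + $2,875 = $4,061.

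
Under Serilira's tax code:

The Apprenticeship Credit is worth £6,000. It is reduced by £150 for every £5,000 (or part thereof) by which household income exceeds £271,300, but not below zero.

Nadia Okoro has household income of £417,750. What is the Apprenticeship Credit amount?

£1,500

Apprenticeship Credit: income exceeds £271,300 by £146,450, which is 30 full-or-partial £5,000 increments; reduction = 30 × £150 = £4,500, leaving £1,500.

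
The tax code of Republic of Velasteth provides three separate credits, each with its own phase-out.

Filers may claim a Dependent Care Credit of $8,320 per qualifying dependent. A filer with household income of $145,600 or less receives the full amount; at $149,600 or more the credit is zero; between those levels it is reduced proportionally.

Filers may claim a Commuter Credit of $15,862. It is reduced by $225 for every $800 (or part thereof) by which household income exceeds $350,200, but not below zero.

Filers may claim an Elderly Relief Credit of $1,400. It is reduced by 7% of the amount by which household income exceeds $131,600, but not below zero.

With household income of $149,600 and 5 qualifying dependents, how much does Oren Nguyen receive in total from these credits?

$16,002

Dependent Care Credit: base = 5 × $8,320 = $41,600. $149,600 is at or above $149,600, so the credit is $0.
Commuter Credit: $149,600 is at or below the $350,200 threshold, so the full $15,862 applies.
Elderly Relief Credit: 7% of the $18,000 excess over $131,600 is $1,260; credit = $1,400 − $1,260 = $140.
Total: $0 + $15,862 + $140 = $16,002.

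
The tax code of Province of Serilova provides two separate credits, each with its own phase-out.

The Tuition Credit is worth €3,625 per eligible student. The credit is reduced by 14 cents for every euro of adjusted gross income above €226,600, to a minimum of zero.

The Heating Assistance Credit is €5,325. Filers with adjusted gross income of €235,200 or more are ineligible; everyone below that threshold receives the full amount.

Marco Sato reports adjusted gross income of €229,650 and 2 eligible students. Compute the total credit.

€12,148

Tuition Credit: base = 2 × €3,625 = €7,250. 14% of the €3,050 excess over €226,600 is €427; credit = €7,250 − €427 = €6,823.
Heating Assistance Credit: €229,650 is below the €235,200 cutoff, so the full €5,325 applies.
Total: €6,823 + €5,325 = €12,148.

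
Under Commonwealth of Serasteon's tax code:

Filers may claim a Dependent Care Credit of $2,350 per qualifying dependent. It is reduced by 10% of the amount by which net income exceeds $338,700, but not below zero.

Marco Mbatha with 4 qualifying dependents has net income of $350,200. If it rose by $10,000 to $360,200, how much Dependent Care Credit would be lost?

$1,000

At $350,200 — base = 4 × $2,350 = $9,400. 10% of the $11,500 excess over $338,700 is $1,150; credit = $9,400 − $1,150 = $8,250.
At $360,200 — base = 4 × $2,350 = $9,400. 10% of the $21,500 excess over $338,700 is $2,150; credit = $9,400 − $2,150 = $7,250.
Lost: $8,250 − $7,250 = $1,000.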